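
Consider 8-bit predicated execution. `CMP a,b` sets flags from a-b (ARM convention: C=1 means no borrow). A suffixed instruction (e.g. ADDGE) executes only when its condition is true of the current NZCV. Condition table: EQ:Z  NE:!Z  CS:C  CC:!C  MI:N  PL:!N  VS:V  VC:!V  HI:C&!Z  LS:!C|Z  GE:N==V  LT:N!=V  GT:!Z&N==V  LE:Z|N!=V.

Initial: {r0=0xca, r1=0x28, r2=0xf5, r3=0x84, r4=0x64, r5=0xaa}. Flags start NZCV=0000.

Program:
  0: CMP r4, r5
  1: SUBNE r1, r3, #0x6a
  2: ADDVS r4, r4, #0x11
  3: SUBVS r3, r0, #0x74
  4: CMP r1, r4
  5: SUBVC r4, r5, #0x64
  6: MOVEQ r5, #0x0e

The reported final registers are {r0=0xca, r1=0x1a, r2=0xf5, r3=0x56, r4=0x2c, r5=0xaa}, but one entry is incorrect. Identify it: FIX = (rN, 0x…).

[0] flags=1001 → (cmp)
[1] flags=1001 NE?T → r1=0x1a
[2] flags=1001 VS?T → r4=0x75
[3] flags=1001 VS?T → r3=0x56
[4] flags=1000 → (cmp)
[5] flags=1000 VC?T → r4=0x46
[6] flags=1000 EQ?F → skip

FIX = (r4, 0x46)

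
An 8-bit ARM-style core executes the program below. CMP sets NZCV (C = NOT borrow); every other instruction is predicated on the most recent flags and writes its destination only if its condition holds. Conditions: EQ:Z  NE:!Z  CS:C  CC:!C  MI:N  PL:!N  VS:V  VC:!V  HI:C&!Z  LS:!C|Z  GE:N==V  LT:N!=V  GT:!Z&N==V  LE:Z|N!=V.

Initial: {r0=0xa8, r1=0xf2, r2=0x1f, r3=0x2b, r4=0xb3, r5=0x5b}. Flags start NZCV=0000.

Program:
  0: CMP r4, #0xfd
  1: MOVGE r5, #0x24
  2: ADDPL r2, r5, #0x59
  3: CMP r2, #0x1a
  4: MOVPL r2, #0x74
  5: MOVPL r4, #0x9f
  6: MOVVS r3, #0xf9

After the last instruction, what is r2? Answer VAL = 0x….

VAL = 0x74

[0] flags=1000 → (cmp)
[1] flags=1000 GE?F → skip
[2] flags=1000 PL?F → skip
[3] flags=0010 → (cmp)
[4] flags=0010 PL?T → r2=0x74
[5] flags=0010 PL?T → r4=0x9f
[6] flags=0010 VS?F → skip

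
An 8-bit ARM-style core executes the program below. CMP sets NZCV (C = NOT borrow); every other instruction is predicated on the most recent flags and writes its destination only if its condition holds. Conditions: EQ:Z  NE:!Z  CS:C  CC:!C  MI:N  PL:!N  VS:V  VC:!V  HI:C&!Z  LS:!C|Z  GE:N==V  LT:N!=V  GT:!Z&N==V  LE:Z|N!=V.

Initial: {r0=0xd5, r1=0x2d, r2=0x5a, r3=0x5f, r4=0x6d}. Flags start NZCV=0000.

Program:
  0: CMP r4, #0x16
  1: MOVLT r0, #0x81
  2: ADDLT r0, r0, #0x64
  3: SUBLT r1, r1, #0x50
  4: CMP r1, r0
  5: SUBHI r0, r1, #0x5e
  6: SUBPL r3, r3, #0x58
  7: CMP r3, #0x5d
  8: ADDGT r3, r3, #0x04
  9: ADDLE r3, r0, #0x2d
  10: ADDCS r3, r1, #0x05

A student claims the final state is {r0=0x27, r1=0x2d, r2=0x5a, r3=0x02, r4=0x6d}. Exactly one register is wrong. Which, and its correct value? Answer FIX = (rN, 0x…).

FIX = (r0, 0xd5)

0: ✓ CMP  NZCV=0010
1: · MOVLT
2: · ADDLT
3: · SUBLT
4: ✓ CMP  NZCV=0000
5: · SUBHI
6: ✓ SUBPL  r3←0x07
7: ✓ CMP  NZCV=1000
8: · ADDGT
9: ✓ ADDLE  r3←0x02
10: · ADDCS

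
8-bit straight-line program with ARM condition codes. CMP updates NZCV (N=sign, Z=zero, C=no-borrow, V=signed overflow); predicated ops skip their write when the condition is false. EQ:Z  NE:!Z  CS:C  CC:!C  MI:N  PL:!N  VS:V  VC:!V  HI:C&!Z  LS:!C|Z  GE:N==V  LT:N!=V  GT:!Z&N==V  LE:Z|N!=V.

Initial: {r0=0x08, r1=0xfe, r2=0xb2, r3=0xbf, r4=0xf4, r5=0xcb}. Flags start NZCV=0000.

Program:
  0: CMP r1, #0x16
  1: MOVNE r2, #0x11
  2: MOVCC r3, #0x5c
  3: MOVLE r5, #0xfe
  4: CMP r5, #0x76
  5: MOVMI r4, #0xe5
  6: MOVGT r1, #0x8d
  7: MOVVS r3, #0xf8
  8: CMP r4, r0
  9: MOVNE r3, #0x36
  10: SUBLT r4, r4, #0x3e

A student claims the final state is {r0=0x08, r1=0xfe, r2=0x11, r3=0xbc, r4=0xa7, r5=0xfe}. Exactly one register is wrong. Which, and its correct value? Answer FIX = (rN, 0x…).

[0] flags=1010 → (cmp)
[1] flags=1010 NE?T → r2=0x11
[2] flags=1010 CC?F → skip
[3] flags=1010 LE?T → r5=0xfe
[4] flags=1010 → (cmp)
[5] flags=1010 MI?T → r4=0xe5
[6] flags=1010 GT?F → skip
[7] flags=1010 VS?F → skip
[8] flags=1010 → (cmp)
[9] flags=1010 NE?T → r3=0x36
[10] flags=1010 LT?T → r4=0xa7

FIX = (r3, 0x36)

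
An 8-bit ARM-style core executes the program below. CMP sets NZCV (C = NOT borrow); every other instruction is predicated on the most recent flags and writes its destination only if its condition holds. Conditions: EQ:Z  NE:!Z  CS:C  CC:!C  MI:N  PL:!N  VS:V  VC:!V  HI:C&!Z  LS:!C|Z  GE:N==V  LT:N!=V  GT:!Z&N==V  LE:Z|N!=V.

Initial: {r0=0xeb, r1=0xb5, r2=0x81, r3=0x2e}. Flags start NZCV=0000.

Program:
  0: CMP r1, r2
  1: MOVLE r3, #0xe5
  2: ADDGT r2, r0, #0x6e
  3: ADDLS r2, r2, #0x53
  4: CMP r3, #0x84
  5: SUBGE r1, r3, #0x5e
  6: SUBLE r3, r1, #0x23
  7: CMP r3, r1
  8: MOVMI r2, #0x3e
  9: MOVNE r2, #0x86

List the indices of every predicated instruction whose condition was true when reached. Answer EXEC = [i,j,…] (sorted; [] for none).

0: ✓ CMP  NZCV=0010
1: · MOVLE
2: ✓ ADDGT  r2←0x59
3: · ADDLS
4: ✓ CMP  NZCV=1001
5: ✓ SUBGE  r1←0xd0
6: · SUBLE
7: ✓ CMP  NZCV=0000
8: · MOVMI
9: ✓ MOVNE  r2←0x86

EXEC = [2,5,9]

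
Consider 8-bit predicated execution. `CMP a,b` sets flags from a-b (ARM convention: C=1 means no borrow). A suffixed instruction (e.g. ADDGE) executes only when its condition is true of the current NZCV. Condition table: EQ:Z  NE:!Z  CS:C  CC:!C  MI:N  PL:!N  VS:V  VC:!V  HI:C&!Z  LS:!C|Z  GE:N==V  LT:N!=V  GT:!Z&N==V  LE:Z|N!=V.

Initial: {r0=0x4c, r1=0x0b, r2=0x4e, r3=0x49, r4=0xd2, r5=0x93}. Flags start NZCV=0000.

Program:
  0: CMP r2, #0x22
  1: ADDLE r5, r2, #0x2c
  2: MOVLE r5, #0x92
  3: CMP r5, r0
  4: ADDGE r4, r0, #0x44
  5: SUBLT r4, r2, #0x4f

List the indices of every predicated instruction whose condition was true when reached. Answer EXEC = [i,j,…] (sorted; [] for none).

0: ✓ CMP  NZCV=0010
1: · ADDLE
2: · MOVLE
3: ✓ CMP  NZCV=0011
4: · ADDGE
5: ✓ SUBLT  r4←0xff

EXEC = [5]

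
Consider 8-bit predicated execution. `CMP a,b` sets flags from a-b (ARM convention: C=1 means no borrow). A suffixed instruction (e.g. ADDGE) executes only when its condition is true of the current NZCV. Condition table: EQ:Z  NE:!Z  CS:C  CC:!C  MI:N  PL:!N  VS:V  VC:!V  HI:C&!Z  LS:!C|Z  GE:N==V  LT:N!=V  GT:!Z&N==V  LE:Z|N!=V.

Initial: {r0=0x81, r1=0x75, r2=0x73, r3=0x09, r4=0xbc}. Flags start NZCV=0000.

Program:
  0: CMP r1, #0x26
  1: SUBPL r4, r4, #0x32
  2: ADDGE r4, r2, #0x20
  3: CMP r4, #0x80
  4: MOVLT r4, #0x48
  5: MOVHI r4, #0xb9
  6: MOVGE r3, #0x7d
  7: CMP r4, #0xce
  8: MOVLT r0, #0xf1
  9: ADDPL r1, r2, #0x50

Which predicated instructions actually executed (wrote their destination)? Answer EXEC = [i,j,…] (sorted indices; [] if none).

0: ✓ CMP  NZCV=0010
1: ✓ SUBPL  r4←0x8a
2: ✓ ADDGE  r4←0x93
3: ✓ CMP  NZCV=0010
4: · MOVLT
5: ✓ MOVHI  r4←0xb9
6: ✓ MOVGE  r3←0x7d
7: ✓ CMP  NZCV=1000
8: ✓ MOVLT  r0←0xf1
9: · ADDPL

EXEC = [1,2,5,6,8]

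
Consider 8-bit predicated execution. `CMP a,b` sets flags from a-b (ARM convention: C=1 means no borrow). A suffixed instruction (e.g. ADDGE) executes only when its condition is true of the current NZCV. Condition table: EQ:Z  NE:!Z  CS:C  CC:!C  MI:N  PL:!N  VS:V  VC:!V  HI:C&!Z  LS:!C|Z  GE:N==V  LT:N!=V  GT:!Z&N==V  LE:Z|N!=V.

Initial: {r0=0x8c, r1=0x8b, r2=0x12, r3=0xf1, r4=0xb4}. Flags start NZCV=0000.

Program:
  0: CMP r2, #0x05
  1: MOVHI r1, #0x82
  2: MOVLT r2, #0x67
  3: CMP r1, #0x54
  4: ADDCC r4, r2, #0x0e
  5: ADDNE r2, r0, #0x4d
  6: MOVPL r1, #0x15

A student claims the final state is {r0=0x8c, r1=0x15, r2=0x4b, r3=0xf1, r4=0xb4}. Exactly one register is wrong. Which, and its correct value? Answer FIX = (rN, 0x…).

FIX = (r2, 0xd9)

0: ✓ CMP  NZCV=0010
1: ✓ MOVHI  r1←0x82
2: · MOVLT
3: ✓ CMP  NZCV=0011
4: · ADDCC
5: ✓ ADDNE  r2←0xd9
6: ✓ MOVPL  r1←0x15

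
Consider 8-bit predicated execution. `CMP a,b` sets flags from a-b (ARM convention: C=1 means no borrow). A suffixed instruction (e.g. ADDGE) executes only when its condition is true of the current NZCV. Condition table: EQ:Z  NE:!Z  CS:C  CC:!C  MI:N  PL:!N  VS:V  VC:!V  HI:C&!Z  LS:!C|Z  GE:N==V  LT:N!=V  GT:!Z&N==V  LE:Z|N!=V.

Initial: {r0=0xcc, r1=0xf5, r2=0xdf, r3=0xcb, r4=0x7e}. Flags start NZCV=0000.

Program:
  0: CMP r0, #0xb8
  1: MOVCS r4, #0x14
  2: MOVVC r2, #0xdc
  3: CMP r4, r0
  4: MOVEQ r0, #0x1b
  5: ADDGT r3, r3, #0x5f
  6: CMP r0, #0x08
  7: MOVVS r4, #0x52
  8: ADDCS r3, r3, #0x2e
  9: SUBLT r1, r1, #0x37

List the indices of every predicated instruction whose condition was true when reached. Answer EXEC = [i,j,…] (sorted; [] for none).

0: ✓ CMP  NZCV=0010
1: ✓ MOVCS  r4←0x14
2: ✓ MOVVC  r2←0xdc
3: ✓ CMP  NZCV=0000
4: · MOVEQ
5: ✓ ADDGT  r3←0x2a
6: ✓ CMP  NZCV=1010
7: · MOVVS
8: ✓ ADDCS  r3←0x58
9: ✓ SUBLT  r1←0xbe

EXEC = [1,2,5,8,9]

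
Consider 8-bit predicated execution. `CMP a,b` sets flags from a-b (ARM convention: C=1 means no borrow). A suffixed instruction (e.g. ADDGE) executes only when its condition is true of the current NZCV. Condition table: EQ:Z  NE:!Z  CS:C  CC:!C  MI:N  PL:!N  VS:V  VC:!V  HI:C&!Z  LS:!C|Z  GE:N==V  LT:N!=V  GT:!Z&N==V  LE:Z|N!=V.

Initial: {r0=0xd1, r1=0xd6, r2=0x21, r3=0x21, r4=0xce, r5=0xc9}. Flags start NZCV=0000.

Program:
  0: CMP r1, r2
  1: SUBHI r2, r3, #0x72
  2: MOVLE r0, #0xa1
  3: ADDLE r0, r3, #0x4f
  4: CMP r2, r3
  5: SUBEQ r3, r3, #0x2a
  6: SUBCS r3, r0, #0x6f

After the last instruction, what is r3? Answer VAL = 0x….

VAL = 0x01

[0] flags=1010 → (cmp)
[1] flags=1010 HI?T → r2=0xaf
[2] flags=1010 LE?T → r0=0xa1
[3] flags=1010 LE?T → r0=0x70
[4] flags=1010 → (cmp)
[5] flags=1010 EQ?F → skip
[6] flags=1010 CS?T → r3=0x01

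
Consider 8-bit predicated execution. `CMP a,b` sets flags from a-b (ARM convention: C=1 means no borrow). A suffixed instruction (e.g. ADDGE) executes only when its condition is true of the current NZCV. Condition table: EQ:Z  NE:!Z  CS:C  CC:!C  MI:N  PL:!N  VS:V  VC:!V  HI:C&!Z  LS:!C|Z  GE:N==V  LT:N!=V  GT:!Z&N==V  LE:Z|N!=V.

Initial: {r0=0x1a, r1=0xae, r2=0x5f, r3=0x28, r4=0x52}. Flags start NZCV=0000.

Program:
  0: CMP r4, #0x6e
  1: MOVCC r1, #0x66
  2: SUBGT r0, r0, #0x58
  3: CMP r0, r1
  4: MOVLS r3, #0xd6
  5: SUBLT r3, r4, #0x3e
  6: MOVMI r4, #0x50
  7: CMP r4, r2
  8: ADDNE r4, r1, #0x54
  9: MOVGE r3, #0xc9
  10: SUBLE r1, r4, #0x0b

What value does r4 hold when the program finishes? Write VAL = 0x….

VAL = 0xba

0: ✓ CMP  NZCV=1000
1: ✓ MOVCC  r1←0x66
2: · SUBGT
3: ✓ CMP  NZCV=1000
4: ✓ MOVLS  r3←0xd6
5: ✓ SUBLT  r3←0x14
6: ✓ MOVMI  r4←0x50
7: ✓ CMP  NZCV=1000
8: ✓ ADDNE  r4←0xba
9: · MOVGE
10: ✓ SUBLE  r1←0xaf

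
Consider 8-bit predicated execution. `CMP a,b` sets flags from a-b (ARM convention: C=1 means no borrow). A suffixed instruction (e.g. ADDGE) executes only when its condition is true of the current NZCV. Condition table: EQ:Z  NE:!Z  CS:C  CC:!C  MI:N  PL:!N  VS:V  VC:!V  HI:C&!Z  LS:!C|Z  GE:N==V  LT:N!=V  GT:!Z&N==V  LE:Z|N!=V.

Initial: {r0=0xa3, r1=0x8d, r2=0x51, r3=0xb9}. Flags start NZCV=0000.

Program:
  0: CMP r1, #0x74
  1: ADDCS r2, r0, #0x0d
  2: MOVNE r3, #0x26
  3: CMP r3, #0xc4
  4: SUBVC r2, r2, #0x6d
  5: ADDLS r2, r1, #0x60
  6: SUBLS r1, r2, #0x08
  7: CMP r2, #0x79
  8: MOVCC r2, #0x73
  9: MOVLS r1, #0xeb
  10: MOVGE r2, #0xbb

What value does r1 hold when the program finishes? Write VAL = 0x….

VAL = 0xe5

0: ✓ CMP  NZCV=0011
1: ✓ ADDCS  r2←0xb0
2: ✓ MOVNE  r3←0x26
3: ✓ CMP  NZCV=0000
4: ✓ SUBVC  r2←0x43
5: ✓ ADDLS  r2←0xed
6: ✓ SUBLS  r1←0xe5
7: ✓ CMP  NZCV=0011
8: · MOVCC
9: · MOVLS
10: · MOVGE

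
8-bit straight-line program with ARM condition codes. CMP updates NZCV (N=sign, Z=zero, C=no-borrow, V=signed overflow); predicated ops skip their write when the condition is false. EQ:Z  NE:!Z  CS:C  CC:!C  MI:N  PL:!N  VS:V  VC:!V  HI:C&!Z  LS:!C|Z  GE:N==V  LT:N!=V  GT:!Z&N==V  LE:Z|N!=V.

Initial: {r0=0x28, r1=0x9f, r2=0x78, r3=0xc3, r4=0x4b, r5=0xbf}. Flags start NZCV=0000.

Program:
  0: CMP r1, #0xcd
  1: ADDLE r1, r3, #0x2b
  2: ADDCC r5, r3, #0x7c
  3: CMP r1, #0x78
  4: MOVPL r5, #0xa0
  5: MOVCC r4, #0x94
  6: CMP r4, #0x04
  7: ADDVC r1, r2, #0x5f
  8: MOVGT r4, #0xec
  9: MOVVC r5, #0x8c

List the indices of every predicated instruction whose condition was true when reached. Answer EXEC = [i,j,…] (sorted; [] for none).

0: ✓ CMP  NZCV=1000
1: ✓ ADDLE  r1←0xee
2: ✓ ADDCC  r5←0x3f
3: ✓ CMP  NZCV=0011
4: ✓ MOVPL  r5←0xa0
5: · MOVCC
6: ✓ CMP  NZCV=0010
7: ✓ ADDVC  r1←0xd7
8: ✓ MOVGT  r4←0xec
9: ✓ MOVVC  r5←0x8c

EXEC = [1,2,4,7,8,9]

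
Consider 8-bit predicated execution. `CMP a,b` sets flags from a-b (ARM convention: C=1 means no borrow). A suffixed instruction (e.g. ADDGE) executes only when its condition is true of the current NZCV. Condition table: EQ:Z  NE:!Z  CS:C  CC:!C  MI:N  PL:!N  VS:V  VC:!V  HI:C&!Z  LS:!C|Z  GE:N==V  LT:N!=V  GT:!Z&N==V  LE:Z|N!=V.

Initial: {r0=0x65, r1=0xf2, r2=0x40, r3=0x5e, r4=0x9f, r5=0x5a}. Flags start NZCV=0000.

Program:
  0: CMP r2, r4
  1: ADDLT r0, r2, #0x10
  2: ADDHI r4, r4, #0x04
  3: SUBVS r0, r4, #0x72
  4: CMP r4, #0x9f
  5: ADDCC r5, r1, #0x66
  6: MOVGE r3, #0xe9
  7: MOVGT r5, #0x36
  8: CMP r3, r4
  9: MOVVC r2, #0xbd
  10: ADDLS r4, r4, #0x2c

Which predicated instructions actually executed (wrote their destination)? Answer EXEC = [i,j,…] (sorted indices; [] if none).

0: ✓ CMP  NZCV=1001
1: · ADDLT
2: · ADDHI
3: ✓ SUBVS  r0←0x2d
4: ✓ CMP  NZCV=0110
5: · ADDCC
6: ✓ MOVGE  r3←0xe9
7: · MOVGT
8: ✓ CMP  NZCV=0010
9: ✓ MOVVC  r2←0xbd
10: · ADDLS

EXEC = [3,6,9]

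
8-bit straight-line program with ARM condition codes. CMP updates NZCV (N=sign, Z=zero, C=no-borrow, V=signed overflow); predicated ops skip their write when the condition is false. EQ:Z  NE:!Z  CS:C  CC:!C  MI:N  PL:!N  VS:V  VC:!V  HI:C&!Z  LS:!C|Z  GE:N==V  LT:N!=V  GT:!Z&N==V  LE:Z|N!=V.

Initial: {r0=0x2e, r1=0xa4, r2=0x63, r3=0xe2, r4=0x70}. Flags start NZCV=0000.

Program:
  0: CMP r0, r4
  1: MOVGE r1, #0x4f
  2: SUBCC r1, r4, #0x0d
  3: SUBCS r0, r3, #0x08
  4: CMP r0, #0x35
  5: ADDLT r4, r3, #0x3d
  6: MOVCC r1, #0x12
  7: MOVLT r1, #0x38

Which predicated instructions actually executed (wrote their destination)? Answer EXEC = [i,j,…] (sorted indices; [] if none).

EXEC = [2,5,6,7]

0: ✓ CMP  NZCV=1000
1: · MOVGE
2: ✓ SUBCC  r1←0x63
3: · SUBCS
4: ✓ CMP  NZCV=1000
5: ✓ ADDLT  r4←0x1f
6: ✓ MOVCC  r1←0x12
7: ✓ MOVLT  r1←0x38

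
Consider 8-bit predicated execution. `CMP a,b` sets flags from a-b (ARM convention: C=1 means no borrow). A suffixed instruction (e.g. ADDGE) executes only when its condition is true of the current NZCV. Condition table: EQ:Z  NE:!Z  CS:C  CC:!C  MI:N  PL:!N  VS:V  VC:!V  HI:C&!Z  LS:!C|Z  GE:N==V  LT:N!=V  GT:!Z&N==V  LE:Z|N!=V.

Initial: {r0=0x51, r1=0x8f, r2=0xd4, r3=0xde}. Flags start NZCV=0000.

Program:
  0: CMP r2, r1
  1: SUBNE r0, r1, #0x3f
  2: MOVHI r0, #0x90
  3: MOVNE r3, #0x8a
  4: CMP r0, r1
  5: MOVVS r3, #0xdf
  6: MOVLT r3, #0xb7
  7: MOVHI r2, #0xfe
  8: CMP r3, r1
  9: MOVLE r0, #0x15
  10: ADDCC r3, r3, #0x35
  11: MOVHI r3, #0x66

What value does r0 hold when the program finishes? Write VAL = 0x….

VAL = 0x15

0: ✓ CMP  NZCV=0010
1: ✓ SUBNE  r0←0x50
2: ✓ MOVHI  r0←0x90
3: ✓ MOVNE  r3←0x8a
4: ✓ CMP  NZCV=0010
5: · MOVVS
6: · MOVLT
7: ✓ MOVHI  r2←0xfe
8: ✓ CMP  NZCV=1000
9: ✓ MOVLE  r0←0x15
10: ✓ ADDCC  r3←0xbf
11: · MOVHI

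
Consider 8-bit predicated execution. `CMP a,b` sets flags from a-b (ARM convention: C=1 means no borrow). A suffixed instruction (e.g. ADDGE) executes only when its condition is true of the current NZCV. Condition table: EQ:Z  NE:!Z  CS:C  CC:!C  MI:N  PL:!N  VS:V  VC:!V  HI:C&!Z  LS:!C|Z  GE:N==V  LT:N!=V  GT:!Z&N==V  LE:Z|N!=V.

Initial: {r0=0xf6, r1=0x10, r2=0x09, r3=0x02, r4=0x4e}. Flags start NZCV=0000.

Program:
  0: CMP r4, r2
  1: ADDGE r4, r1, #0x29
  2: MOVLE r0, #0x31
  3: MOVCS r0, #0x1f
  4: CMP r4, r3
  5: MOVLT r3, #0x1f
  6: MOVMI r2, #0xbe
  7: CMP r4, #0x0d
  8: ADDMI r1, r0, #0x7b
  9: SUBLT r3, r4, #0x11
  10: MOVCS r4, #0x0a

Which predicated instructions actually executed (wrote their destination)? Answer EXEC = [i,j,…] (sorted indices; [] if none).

EXEC = [1,3,10]

[0] flags=0010 → (cmp)
[1] flags=0010 GE?T → r4=0x39
[2] flags=0010 LE?F → skip
[3] flags=0010 CS?T → r0=0x1f
[4] flags=0010 → (cmp)
[5] flags=0010 LT?F → skip
[6] flags=0010 MI?F → skip
[7] flags=0010 → (cmp)
[8] flags=0010 MI?F → skip
[9] flags=0010 LT?F → skip
[10] flags=0010 CS?T → r4=0x0a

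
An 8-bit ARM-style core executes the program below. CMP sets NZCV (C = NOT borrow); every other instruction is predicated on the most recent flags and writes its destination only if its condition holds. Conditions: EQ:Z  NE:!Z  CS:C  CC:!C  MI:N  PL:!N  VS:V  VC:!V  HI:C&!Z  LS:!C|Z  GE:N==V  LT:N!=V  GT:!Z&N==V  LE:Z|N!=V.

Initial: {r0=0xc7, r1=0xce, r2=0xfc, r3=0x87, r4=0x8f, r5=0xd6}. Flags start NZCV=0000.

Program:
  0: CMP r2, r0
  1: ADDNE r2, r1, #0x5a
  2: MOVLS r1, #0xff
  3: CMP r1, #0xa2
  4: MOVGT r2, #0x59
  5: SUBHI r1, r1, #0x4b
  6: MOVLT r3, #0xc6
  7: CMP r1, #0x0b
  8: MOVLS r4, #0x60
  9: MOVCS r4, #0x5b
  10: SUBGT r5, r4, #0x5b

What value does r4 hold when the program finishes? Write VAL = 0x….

VAL = 0x5b

[0] flags=0010 → (cmp)
[1] flags=0010 NE?T → r2=0x28
[2] flags=0010 LS?F → skip
[3] flags=0010 → (cmp)
[4] flags=0010 GT?T → r2=0x59
[5] flags=0010 HI?T → r1=0x83
[6] flags=0010 LT?F → skip
[7] flags=0011 → (cmp)
[8] flags=0011 LS?F → skip
[9] flags=0011 CS?T → r4=0x5b
[10] flags=0011 GT?F → skip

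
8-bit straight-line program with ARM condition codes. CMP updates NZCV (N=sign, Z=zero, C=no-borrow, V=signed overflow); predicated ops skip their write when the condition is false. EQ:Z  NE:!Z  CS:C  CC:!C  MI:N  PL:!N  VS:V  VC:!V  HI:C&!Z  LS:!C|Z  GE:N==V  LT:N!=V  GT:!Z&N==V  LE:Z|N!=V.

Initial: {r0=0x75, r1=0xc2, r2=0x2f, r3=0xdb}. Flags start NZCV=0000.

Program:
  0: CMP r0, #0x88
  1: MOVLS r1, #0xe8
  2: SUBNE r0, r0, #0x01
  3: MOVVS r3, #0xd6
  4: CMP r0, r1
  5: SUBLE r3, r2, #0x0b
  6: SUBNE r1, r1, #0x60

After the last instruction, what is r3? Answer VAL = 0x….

[0] flags=1001 → (cmp)
[1] flags=1001 LS?T → r1=0xe8
[2] flags=1001 NE?T → r0=0x74
[3] flags=1001 VS?T → r3=0xd6
[4] flags=1001 → (cmp)
[5] flags=1001 LE?F → skip
[6] flags=1001 NE?T → r1=0x88

VAL = 0xd6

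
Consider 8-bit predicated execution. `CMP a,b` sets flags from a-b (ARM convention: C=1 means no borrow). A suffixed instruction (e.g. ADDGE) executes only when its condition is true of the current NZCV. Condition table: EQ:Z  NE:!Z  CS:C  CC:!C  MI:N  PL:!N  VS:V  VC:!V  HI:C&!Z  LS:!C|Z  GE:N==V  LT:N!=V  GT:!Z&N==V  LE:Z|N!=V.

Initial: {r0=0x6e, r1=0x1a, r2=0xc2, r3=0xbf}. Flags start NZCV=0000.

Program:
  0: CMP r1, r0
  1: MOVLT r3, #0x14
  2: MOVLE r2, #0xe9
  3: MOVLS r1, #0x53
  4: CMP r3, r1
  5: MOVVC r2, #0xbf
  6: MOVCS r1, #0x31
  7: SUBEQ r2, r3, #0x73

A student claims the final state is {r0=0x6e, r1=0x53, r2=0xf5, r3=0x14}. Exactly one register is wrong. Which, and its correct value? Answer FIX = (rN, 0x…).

FIX = (r2, 0xbf)

0: ✓ CMP  NZCV=1000
1: ✓ MOVLT  r3←0x14
2: ✓ MOVLE  r2←0xe9
3: ✓ MOVLS  r1←0x53
4: ✓ CMP  NZCV=1000
5: ✓ MOVVC  r2←0xbf
6: · MOVCS
7: · SUBEQ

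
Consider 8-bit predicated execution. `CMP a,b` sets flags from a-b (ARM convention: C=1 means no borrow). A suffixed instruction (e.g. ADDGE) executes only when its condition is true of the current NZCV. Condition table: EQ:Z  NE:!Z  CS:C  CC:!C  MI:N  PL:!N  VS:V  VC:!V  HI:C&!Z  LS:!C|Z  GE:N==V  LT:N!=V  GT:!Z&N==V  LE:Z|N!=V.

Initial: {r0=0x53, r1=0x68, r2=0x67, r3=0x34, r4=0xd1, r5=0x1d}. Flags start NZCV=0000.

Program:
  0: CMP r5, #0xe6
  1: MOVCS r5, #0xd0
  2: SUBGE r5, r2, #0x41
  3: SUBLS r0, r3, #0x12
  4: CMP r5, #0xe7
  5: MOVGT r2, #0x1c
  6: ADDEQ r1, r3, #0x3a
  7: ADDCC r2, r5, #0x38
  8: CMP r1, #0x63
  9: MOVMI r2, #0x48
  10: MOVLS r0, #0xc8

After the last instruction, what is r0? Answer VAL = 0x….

0: ✓ CMP  NZCV=0000
1: · MOVCS
2: ✓ SUBGE  r5←0x26
3: ✓ SUBLS  r0←0x22
4: ✓ CMP  NZCV=0000
5: ✓ MOVGT  r2←0x1c
6: · ADDEQ
7: ✓ ADDCC  r2←0x5e
8: ✓ CMP  NZCV=0010
9: · MOVMI
10: · MOVLS

VAL = 0x22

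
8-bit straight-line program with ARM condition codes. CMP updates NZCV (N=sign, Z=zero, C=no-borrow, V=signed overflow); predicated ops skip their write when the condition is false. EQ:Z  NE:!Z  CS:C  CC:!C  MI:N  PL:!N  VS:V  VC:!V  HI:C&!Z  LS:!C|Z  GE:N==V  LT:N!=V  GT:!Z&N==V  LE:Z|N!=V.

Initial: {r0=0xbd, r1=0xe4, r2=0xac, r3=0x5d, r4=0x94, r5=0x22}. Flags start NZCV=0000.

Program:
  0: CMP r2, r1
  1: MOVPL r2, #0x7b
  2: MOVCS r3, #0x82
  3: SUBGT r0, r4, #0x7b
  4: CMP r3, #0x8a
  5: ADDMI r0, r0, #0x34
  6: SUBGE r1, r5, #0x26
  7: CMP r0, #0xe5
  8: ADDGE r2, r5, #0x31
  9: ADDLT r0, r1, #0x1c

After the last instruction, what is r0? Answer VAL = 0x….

[0] flags=1000 → (cmp)
[1] flags=1000 PL?F → skip
[2] flags=1000 CS?F → skip
[3] flags=1000 GT?F → skip
[4] flags=1001 → (cmp)
[5] flags=1001 MI?T → r0=0xf1
[6] flags=1001 GE?T → r1=0xfc
[7] flags=0010 → (cmp)
[8] flags=0010 GE?T → r2=0x53
[9] flags=0010 LT?F → skip

VAL = 0xf1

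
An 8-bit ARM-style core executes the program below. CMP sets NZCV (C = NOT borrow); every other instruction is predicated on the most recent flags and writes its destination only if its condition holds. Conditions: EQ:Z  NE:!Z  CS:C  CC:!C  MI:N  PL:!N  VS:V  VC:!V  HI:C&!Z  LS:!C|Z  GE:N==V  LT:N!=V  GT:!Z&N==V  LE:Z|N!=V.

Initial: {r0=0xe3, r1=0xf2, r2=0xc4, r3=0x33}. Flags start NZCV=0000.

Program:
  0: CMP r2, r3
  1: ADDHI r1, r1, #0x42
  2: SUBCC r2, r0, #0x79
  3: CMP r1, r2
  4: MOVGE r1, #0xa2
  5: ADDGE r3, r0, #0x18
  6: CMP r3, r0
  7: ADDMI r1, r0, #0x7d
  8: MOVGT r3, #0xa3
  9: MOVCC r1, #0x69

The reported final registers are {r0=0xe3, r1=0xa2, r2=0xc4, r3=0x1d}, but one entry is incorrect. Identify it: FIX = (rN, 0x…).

[0] flags=1010 → (cmp)
[1] flags=1010 HI?T → r1=0x34
[2] flags=1010 CC?F → skip
[3] flags=0000 → (cmp)
[4] flags=0000 GE?T → r1=0xa2
[5] flags=0000 GE?T → r3=0xfb
[6] flags=0010 → (cmp)
[7] flags=0010 MI?F → skip
[8] flags=0010 GT?T → r3=0xa3
[9] flags=0010 CC?F → skip

FIX = (r3, 0xa3)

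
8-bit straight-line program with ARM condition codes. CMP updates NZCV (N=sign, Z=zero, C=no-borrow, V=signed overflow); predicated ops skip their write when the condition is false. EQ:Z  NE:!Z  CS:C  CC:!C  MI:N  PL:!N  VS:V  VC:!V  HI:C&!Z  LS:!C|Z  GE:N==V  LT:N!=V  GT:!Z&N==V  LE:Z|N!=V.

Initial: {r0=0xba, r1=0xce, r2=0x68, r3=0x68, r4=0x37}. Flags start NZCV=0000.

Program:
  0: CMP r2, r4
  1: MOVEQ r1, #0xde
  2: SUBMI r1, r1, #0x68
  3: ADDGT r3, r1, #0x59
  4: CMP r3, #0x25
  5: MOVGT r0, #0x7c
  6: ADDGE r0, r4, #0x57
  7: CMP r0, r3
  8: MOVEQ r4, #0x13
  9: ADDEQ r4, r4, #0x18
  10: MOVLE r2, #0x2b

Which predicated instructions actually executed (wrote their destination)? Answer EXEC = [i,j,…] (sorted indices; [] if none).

EXEC = [3,5,6,10]

0: ✓ CMP  NZCV=0010
1: · MOVEQ
2: · SUBMI
3: ✓ ADDGT  r3←0x27
4: ✓ CMP  NZCV=0010
5: ✓ MOVGT  r0←0x7c
6: ✓ ADDGE  r0←0x8e
7: ✓ CMP  NZCV=0011
8: · MOVEQ
9: · ADDEQ
10: ✓ MOVLE  r2←0x2b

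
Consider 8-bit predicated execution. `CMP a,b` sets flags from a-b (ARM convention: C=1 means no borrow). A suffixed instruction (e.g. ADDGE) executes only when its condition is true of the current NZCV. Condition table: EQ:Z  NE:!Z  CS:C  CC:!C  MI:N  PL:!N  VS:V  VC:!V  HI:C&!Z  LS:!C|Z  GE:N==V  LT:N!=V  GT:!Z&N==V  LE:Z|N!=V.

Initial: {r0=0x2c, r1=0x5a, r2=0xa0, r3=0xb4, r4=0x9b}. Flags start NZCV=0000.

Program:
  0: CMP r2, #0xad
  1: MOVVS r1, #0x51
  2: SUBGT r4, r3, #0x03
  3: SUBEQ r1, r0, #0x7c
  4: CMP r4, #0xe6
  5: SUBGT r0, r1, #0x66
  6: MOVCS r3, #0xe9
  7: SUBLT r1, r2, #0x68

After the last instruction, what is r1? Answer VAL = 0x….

[0] flags=1000 → (cmp)
[1] flags=1000 VS?F → skip
[2] flags=1000 GT?F → skip
[3] flags=1000 EQ?F → skip
[4] flags=1000 → (cmp)
[5] flags=1000 GT?F → skip
[6] flags=1000 CS?F → skip
[7] flags=1000 LT?T → r1=0x38

VAL = 0x38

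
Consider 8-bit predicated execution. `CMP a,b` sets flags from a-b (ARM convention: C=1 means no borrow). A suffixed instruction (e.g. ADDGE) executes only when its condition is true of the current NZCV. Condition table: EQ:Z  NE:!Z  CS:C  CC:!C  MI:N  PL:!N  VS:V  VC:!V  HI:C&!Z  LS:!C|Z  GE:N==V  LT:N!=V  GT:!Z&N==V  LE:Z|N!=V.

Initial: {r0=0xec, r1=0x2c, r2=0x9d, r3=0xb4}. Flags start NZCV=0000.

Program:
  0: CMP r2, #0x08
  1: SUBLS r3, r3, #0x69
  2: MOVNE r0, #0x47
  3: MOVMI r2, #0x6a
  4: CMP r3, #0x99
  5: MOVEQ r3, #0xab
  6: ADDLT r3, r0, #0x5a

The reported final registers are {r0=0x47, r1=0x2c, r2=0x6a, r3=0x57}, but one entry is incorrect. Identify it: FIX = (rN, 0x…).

FIX = (r3, 0xb4)

0: ✓ CMP  NZCV=1010
1: · SUBLS
2: ✓ MOVNE  r0←0x47
3: ✓ MOVMI  r2←0x6a
4: ✓ CMP  NZCV=0010
5: · MOVEQ
6: · ADDLT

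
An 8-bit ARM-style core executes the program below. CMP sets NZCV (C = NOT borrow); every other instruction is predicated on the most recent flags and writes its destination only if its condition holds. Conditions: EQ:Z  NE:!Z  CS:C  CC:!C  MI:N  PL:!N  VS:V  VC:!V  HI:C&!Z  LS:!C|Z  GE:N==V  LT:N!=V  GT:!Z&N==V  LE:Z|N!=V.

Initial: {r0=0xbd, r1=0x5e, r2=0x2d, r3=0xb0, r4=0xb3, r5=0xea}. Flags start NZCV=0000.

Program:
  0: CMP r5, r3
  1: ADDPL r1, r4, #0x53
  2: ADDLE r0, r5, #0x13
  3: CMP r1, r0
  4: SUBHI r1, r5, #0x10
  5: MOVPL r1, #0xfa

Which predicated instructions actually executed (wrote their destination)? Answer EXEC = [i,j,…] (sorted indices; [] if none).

[0] flags=0010 → (cmp)
[1] flags=0010 PL?T → r1=0x06
[2] flags=0010 LE?F → skip
[3] flags=0000 → (cmp)
[4] flags=0000 HI?F → skip
[5] flags=0000 PL?T → r1=0xfa

EXEC = [1,5]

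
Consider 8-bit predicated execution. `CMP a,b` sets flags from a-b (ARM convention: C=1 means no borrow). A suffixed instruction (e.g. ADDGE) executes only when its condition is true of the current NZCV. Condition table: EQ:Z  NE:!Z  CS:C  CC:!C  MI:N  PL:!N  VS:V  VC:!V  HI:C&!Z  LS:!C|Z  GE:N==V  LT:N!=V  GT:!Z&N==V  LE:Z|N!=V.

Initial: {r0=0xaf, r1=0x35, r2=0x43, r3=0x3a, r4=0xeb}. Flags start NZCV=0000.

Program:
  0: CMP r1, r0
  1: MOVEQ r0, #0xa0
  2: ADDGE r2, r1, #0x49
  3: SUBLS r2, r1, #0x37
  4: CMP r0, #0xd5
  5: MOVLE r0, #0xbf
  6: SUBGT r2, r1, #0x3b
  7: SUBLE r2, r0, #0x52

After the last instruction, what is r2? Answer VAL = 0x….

0: ✓ CMP  NZCV=1001
1: · MOVEQ
2: ✓ ADDGE  r2←0x7e
3: ✓ SUBLS  r2←0xfe
4: ✓ CMP  NZCV=1000
5: ✓ MOVLE  r0←0xbf
6: · SUBGT
7: ✓ SUBLE  r2←0x6d

VAL = 0x6d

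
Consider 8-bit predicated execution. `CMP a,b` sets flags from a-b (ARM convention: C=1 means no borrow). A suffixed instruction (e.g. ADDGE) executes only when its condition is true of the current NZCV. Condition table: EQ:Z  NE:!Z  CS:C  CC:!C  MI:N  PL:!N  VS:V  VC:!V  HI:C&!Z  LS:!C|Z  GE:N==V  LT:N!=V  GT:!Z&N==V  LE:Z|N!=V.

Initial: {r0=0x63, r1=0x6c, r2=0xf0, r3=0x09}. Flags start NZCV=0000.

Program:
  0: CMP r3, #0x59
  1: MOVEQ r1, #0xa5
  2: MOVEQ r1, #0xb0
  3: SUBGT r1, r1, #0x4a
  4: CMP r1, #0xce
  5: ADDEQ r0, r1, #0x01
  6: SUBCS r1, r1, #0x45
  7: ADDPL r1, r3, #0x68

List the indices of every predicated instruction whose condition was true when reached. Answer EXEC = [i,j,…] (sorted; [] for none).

0: ✓ CMP  NZCV=1000
1: · MOVEQ
2: · MOVEQ
3: · SUBGT
4: ✓ CMP  NZCV=1001
5: · ADDEQ
6: · SUBCS
7: · ADDPL

EXEC = []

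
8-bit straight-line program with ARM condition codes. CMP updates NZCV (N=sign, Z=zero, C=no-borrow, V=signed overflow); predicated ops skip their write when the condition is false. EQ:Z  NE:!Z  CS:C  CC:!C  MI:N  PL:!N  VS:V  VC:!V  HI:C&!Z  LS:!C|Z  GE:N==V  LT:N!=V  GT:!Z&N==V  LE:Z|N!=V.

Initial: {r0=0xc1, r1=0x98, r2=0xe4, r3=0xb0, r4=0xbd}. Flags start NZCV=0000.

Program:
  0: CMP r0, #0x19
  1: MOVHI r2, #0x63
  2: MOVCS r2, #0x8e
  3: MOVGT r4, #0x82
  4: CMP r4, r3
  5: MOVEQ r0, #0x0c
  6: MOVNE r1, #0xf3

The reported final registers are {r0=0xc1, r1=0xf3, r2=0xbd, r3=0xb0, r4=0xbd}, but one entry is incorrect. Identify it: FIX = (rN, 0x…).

FIX = (r2, 0x8e)

[0] flags=1010 → (cmp)
[1] flags=1010 HI?T → r2=0x63
[2] flags=1010 CS?T → r2=0x8e
[3] flags=1010 GT?F → skip
[4] flags=0010 → (cmp)
[5] flags=0010 EQ?F → skip
[6] flags=0010 NE?T → r1=0xf3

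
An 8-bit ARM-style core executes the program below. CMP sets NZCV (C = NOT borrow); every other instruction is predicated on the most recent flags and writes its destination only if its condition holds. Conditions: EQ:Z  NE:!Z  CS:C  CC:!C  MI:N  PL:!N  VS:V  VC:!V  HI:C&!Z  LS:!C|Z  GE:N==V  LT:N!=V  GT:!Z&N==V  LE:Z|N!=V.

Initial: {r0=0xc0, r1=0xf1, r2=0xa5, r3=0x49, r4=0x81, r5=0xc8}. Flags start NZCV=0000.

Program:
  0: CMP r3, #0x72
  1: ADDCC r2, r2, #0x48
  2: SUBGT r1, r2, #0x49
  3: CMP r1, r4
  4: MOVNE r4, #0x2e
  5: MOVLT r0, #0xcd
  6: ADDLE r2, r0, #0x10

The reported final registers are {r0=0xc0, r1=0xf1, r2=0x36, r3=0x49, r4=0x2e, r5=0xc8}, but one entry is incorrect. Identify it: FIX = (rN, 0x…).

FIX = (r2, 0xed)

0: ✓ CMP  NZCV=1000
1: ✓ ADDCC  r2←0xed
2: · SUBGT
3: ✓ CMP  NZCV=0010
4: ✓ MOVNE  r4←0x2e
5: · MOVLT
6: · ADDLE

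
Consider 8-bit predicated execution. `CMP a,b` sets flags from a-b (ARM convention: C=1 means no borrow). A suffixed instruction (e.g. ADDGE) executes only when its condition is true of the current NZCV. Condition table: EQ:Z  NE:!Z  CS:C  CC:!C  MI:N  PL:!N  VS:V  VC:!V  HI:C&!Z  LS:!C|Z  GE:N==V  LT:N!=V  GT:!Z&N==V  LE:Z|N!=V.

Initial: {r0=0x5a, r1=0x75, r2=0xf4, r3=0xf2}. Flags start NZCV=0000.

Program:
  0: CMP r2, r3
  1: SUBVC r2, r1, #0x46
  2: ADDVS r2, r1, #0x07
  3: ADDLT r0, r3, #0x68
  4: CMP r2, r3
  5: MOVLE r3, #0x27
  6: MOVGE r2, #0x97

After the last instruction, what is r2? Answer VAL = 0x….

VAL = 0x97

0: ✓ CMP  NZCV=0010
1: ✓ SUBVC  r2←0x2f
2: · ADDVS
3: · ADDLT
4: ✓ CMP  NZCV=0000
5: · MOVLE
6: ✓ MOVGE  r2←0x97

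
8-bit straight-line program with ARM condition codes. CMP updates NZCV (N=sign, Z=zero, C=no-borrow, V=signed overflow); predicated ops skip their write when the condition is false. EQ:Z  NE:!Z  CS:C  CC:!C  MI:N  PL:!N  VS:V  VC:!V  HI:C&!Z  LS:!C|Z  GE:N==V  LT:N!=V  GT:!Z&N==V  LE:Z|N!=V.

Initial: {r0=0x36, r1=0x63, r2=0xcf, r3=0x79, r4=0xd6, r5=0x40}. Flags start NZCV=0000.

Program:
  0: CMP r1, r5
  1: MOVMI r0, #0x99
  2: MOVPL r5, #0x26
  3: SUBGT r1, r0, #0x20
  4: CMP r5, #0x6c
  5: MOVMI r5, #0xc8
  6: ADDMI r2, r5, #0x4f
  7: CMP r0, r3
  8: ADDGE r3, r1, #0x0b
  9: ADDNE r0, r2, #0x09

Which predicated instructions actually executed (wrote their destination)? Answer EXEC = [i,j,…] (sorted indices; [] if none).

[0] flags=0010 → (cmp)
[1] flags=0010 MI?F → skip
[2] flags=0010 PL?T → r5=0x26
[3] flags=0010 GT?T → r1=0x16
[4] flags=1000 → (cmp)
[5] flags=1000 MI?T → r5=0xc8
[6] flags=1000 MI?T → r2=0x17
[7] flags=1000 → (cmp)
[8] flags=1000 GE?F → skip
[9] flags=1000 NE?T → r0=0x20

EXEC = [2,3,5,6,9]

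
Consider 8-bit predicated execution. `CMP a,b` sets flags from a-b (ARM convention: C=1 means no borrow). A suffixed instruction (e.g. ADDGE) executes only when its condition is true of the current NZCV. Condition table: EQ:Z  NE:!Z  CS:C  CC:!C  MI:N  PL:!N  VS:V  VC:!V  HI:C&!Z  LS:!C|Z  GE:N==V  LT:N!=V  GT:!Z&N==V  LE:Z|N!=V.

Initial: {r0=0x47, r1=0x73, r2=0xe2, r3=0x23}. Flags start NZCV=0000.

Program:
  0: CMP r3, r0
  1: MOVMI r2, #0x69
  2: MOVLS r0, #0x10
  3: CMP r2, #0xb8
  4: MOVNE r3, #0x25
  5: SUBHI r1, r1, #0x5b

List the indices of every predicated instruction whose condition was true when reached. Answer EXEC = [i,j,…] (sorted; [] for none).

0: ✓ CMP  NZCV=1000
1: ✓ MOVMI  r2←0x69
2: ✓ MOVLS  r0←0x10
3: ✓ CMP  NZCV=1001
4: ✓ MOVNE  r3←0x25
5: · SUBHI

EXEC = [1,2,4]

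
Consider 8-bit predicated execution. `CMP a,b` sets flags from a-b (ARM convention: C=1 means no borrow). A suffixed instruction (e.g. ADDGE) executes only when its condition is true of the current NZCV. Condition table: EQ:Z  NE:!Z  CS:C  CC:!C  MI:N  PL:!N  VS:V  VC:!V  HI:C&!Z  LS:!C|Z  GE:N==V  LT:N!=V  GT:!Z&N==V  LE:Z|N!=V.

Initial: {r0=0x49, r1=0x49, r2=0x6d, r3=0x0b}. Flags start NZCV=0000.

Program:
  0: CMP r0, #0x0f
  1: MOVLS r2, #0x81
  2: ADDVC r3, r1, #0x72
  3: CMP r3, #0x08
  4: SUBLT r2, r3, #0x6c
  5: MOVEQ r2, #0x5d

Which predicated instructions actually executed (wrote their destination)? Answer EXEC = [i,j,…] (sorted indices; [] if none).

0: ✓ CMP  NZCV=0010
1: · MOVLS
2: ✓ ADDVC  r3←0xbb
3: ✓ CMP  NZCV=1010
4: ✓ SUBLT  r2←0x4f
5: · MOVEQ

EXEC = [2,4]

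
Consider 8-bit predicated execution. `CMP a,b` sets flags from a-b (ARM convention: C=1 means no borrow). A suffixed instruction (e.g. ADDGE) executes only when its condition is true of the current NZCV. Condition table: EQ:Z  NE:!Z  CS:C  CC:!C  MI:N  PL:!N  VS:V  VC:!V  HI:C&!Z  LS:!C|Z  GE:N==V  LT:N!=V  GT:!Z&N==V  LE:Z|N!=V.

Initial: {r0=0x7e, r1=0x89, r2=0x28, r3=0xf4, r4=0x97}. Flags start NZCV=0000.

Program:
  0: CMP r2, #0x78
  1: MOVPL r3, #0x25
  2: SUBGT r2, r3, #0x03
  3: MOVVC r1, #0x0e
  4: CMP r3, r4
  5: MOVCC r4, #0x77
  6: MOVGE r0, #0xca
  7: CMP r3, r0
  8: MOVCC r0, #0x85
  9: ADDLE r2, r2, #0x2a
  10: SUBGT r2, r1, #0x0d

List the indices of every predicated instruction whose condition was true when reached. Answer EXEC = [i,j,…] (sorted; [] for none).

0: ✓ CMP  NZCV=1000
1: · MOVPL
2: · SUBGT
3: ✓ MOVVC  r1←0x0e
4: ✓ CMP  NZCV=0010
5: · MOVCC
6: ✓ MOVGE  r0←0xca
7: ✓ CMP  NZCV=0010
8: · MOVCC
9: · ADDLE
10: ✓ SUBGT  r2←0x01

EXEC = [3,6,10]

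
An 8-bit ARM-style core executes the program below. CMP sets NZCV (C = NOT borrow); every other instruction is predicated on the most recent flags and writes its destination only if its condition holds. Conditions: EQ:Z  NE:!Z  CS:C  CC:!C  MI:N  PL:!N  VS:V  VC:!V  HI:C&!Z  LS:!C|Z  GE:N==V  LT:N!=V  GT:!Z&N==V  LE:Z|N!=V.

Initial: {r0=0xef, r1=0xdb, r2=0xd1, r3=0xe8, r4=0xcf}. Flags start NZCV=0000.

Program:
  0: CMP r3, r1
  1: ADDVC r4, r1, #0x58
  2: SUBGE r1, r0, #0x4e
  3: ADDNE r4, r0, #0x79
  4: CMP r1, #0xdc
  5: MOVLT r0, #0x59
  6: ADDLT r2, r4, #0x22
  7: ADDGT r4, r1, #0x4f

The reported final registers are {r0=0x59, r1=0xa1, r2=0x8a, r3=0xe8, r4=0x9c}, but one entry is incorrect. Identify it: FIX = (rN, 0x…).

0: ✓ CMP  NZCV=0010
1: ✓ ADDVC  r4←0x33
2: ✓ SUBGE  r1←0xa1
3: ✓ ADDNE  r4←0x68
4: ✓ CMP  NZCV=1000
5: ✓ MOVLT  r0←0x59
6: ✓ ADDLT  r2←0x8a
7: · ADDGT

FIX = (r4, 0x68)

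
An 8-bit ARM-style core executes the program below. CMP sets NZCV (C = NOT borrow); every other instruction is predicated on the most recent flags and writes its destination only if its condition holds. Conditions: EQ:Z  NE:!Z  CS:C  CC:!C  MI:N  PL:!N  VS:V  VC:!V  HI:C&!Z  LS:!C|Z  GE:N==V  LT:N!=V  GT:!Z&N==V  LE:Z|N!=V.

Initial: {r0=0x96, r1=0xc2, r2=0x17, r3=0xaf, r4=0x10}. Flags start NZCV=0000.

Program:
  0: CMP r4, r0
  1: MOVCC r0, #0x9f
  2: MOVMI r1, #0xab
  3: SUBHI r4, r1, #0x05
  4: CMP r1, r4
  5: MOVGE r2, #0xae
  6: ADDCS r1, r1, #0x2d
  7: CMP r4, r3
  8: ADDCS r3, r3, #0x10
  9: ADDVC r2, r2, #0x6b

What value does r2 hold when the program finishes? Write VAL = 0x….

0: ✓ CMP  NZCV=0000
1: ✓ MOVCC  r0←0x9f
2: · MOVMI
3: · SUBHI
4: ✓ CMP  NZCV=1010
5: · MOVGE
6: ✓ ADDCS  r1←0xef
7: ✓ CMP  NZCV=0000
8: · ADDCS
9: ✓ ADDVC  r2←0x82

VAL = 0x82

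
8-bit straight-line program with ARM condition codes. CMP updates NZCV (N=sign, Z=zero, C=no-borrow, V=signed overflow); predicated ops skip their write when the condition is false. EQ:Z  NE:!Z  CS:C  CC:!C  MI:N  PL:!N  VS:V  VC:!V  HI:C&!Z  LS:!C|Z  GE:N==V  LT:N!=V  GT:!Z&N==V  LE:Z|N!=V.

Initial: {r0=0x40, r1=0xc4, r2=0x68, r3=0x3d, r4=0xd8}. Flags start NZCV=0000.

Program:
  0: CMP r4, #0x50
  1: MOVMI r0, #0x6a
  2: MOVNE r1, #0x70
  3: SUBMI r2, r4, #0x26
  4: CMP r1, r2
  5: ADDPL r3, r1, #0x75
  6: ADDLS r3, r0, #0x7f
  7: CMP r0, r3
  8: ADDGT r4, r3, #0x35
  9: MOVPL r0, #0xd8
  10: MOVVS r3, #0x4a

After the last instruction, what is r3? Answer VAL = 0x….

VAL = 0x4a

[0] flags=1010 → (cmp)
[1] flags=1010 MI?T → r0=0x6a
[2] flags=1010 NE?T → r1=0x70
[3] flags=1010 MI?T → r2=0xb2
[4] flags=1001 → (cmp)
[5] flags=1001 PL?F → skip
[6] flags=1001 LS?T → r3=0xe9
[7] flags=1001 → (cmp)
[8] flags=1001 GT?T → r4=0x1e
[9] flags=1001 PL?F → skip
[10] flags=1001 VS?T → r3=0x4a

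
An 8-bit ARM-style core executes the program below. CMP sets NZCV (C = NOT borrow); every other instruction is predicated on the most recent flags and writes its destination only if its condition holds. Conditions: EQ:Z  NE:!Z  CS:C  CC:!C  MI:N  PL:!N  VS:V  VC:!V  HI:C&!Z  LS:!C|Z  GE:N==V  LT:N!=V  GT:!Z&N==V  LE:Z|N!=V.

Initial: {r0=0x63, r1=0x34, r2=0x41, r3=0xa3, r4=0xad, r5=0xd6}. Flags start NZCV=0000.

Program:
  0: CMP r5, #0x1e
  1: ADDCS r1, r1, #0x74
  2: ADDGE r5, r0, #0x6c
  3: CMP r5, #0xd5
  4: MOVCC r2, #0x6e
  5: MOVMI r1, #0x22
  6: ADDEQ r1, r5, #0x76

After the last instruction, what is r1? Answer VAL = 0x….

VAL = 0xa8

[0] flags=1010 → (cmp)
[1] flags=1010 CS?T → r1=0xa8
[2] flags=1010 GE?F → skip
[3] flags=0010 → (cmp)
[4] flags=0010 CC?F → skip
[5] flags=0010 MI?F → skip
[6] flags=0010 EQ?F → skip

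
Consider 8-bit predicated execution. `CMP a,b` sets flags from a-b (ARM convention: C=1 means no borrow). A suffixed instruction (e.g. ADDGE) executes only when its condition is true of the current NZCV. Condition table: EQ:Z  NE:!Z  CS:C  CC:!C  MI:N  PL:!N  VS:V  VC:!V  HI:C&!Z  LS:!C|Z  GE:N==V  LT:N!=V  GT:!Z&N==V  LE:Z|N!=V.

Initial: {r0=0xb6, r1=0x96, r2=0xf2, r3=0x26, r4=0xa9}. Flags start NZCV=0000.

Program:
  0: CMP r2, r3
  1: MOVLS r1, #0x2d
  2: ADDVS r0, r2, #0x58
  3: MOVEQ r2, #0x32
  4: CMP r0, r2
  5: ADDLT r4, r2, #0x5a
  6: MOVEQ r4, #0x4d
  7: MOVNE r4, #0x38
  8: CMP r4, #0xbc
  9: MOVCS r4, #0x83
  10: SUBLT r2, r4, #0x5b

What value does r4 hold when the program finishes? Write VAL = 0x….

[0] flags=1010 → (cmp)
[1] flags=1010 LS?F → skip
[2] flags=1010 VS?F → skip
[3] flags=1010 EQ?F → skip
[4] flags=1000 → (cmp)
[5] flags=1000 LT?T → r4=0x4c
[6] flags=1000 EQ?F → skip
[7] flags=1000 NE?T → r4=0x38
[8] flags=0000 → (cmp)
[9] flags=0000 CS?F → skip
[10] flags=0000 LT?F → skip

VAL = 0x38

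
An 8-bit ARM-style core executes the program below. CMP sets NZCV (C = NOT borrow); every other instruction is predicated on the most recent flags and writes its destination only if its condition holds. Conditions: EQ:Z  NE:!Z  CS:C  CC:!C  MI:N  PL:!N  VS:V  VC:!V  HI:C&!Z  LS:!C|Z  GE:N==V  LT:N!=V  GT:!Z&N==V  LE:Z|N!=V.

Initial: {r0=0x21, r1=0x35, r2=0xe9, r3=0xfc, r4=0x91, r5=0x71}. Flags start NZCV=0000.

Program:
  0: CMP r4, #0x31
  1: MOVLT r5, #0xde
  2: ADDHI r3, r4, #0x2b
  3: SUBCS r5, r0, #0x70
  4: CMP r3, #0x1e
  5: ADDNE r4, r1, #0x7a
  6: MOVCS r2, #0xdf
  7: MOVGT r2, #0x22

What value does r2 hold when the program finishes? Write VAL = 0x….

0: ✓ CMP  NZCV=0011
1: ✓ MOVLT  r5←0xde
2: ✓ ADDHI  r3←0xbc
3: ✓ SUBCS  r5←0xb1
4: ✓ CMP  NZCV=1010
5: ✓ ADDNE  r4←0xaf
6: ✓ MOVCS  r2←0xdf
7: · MOVGT

VAL = 0xdf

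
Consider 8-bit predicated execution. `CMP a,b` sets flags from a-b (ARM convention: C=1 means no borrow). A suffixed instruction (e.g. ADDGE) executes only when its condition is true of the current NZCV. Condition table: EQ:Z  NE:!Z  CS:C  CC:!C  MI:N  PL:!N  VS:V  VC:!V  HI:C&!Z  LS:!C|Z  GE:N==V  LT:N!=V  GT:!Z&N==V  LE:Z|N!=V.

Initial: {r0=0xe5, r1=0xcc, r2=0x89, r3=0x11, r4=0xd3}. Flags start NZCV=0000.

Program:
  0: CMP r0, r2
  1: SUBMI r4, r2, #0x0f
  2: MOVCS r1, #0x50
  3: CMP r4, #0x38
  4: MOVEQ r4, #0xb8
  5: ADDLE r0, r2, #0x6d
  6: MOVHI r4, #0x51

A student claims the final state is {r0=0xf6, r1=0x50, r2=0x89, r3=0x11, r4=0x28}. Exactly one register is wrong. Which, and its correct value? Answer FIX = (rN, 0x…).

FIX = (r4, 0x51)

[0] flags=0010 → (cmp)
[1] flags=0010 MI?F → skip
[2] flags=0010 CS?T → r1=0x50
[3] flags=1010 → (cmp)
[4] flags=1010 EQ?F → skip
[5] flags=1010 LE?T → r0=0xf6
[6] flags=1010 HI?T → r4=0x51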